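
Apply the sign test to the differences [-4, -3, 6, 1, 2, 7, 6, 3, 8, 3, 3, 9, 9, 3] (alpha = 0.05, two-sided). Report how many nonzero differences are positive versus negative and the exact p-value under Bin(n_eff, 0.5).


Step 1: Discard zero differences. Original n = 14; n_eff = number of nonzero differences = 14.
Nonzero differences (with sign): -4, -3, +6, +1, +2, +7, +6, +3, +8, +3, +3, +9, +9, +3
Step 2: Count signs: positive = 12, negative = 2.
Step 3: Under H0: P(positive) = 0.5, so the number of positives S ~ Bin(14, 0.5).
Step 4: Two-sided exact p-value = sum of Bin(14,0.5) probabilities at or below the observed probability = 0.012939.
Step 5: alpha = 0.05. reject H0.

n_eff = 14, pos = 12, neg = 2, p = 0.012939, reject H0.


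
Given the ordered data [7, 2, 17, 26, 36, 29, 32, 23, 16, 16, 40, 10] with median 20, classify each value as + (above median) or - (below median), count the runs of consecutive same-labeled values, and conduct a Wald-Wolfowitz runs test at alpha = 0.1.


Step 1: Compute median = 20; label A = above, B = below.
Labels in order: BBBAAAAABBAB  (n_A = 6, n_B = 6)
Step 2: Count runs R = 5.
Step 3: Under H0 (random ordering), E[R] = 2*n_A*n_B/(n_A+n_B) + 1 = 2*6*6/12 + 1 = 7.0000.
        Var[R] = 2*n_A*n_B*(2*n_A*n_B - n_A - n_B) / ((n_A+n_B)^2 * (n_A+n_B-1)) = 4320/1584 = 2.7273.
        SD[R] = 1.6514.
Step 4: Continuity-corrected z = (R + 0.5 - E[R]) / SD[R] = (5 + 0.5 - 7.0000) / 1.6514 = -0.9083.
Step 5: Two-sided p-value via normal approximation = 2*(1 - Phi(|z|)) = 0.363722.
Step 6: alpha = 0.1. fail to reject H0.

R = 5, z = -0.9083, p = 0.363722, fail to reject H0.


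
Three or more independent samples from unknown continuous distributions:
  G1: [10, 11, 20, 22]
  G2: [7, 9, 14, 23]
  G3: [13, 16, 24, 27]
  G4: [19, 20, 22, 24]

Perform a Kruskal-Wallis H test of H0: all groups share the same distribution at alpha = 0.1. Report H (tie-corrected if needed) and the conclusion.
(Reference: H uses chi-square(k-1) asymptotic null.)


Step 1: Combine all N = 16 observations and assign midranks.
sorted (value, group, rank): (7,G2,1), (9,G2,2), (10,G1,3), (11,G1,4), (13,G3,5), (14,G2,6), (16,G3,7), (19,G4,8), (20,G1,9.5), (20,G4,9.5), (22,G1,11.5), (22,G4,11.5), (23,G2,13), (24,G3,14.5), (24,G4,14.5), (27,G3,16)
Step 2: Sum ranks within each group.
R_1 = 28 (n_1 = 4)
R_2 = 22 (n_2 = 4)
R_3 = 42.5 (n_3 = 4)
R_4 = 43.5 (n_4 = 4)
Step 3: H = 12/(N(N+1)) * sum(R_i^2/n_i) - 3(N+1)
     = 12/(16*17) * (28^2/4 + 22^2/4 + 42.5^2/4 + 43.5^2/4) - 3*17
     = 0.044118 * 1241.62 - 51
     = 3.777574.
Step 4: Ties present; correction factor C = 1 - 18/(16^3 - 16) = 0.995588. Corrected H = 3.777574 / 0.995588 = 3.794313.
Step 5: Under H0, H ~ chi^2(3); p-value = 0.284548.
Step 6: alpha = 0.1. fail to reject H0.

H = 3.7943, df = 3, p = 0.284548, fail to reject H0.


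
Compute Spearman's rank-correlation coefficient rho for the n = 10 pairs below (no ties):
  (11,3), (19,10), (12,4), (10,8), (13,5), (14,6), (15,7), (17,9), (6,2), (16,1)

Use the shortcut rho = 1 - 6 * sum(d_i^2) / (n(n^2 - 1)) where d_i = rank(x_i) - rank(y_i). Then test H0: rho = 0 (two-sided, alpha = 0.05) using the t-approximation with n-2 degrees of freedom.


Step 1: Rank x and y separately (midranks; no ties here).
rank(x): 11->3, 19->10, 12->4, 10->2, 13->5, 14->6, 15->7, 17->9, 6->1, 16->8
rank(y): 3->3, 10->10, 4->4, 8->8, 5->5, 6->6, 7->7, 9->9, 2->2, 1->1
Step 2: d_i = R_x(i) - R_y(i); compute d_i^2.
  (3-3)^2=0, (10-10)^2=0, (4-4)^2=0, (2-8)^2=36, (5-5)^2=0, (6-6)^2=0, (7-7)^2=0, (9-9)^2=0, (1-2)^2=1, (8-1)^2=49
sum(d^2) = 86.
Step 3: rho = 1 - 6*86 / (10*(10^2 - 1)) = 1 - 516/990 = 0.478788.
Step 4: Under H0, t = rho * sqrt((n-2)/(1-rho^2)) = 1.5425 ~ t(8).
Step 5: Two-sided p-value from the t-distribution with 8 df = 0.161523.
Step 6: alpha = 0.05. fail to reject H0.

rho = 0.4788, p = 0.161523, fail to reject H0 at alpha = 0.05.


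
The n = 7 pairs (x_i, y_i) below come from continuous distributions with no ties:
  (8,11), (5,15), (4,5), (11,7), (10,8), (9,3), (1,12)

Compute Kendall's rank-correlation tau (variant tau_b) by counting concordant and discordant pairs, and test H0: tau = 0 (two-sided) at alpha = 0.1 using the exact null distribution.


Step 1: Enumerate the 21 unordered pairs (i,j) with i<j and classify each by sign(x_j-x_i) * sign(y_j-y_i).
  (1,2):dx=-3,dy=+4->D; (1,3):dx=-4,dy=-6->C; (1,4):dx=+3,dy=-4->D; (1,5):dx=+2,dy=-3->D
  (1,6):dx=+1,dy=-8->D; (1,7):dx=-7,dy=+1->D; (2,3):dx=-1,dy=-10->C; (2,4):dx=+6,dy=-8->D
  (2,5):dx=+5,dy=-7->D; (2,6):dx=+4,dy=-12->D; (2,7):dx=-4,dy=-3->C; (3,4):dx=+7,dy=+2->C
  (3,5):dx=+6,dy=+3->C; (3,6):dx=+5,dy=-2->D; (3,7):dx=-3,dy=+7->D; (4,5):dx=-1,dy=+1->D
  (4,6):dx=-2,dy=-4->C; (4,7):dx=-10,dy=+5->D; (5,6):dx=-1,dy=-5->C; (5,7):dx=-9,dy=+4->D
  (6,7):dx=-8,dy=+9->D
Step 2: C = 7, D = 14, total pairs = 21.
Step 3: tau = (C - D)/(n(n-1)/2) = (7 - 14)/21 = -0.333333.
Step 4: Exact two-sided p-value (enumerate n! = 5040 permutations of y under H0): p = 0.381349.
Step 5: alpha = 0.1. fail to reject H0.

tau_b = -0.3333 (C=7, D=14), p = 0.381349, fail to reject H0.


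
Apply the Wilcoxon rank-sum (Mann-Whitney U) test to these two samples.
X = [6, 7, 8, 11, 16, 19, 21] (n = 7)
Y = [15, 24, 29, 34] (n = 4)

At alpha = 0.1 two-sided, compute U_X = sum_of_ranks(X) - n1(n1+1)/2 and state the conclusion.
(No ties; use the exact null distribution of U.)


Step 1: Combine and sort all 11 observations; assign midranks.
sorted (value, group): (6,X), (7,X), (8,X), (11,X), (15,Y), (16,X), (19,X), (21,X), (24,Y), (29,Y), (34,Y)
ranks: 6->1, 7->2, 8->3, 11->4, 15->5, 16->6, 19->7, 21->8, 24->9, 29->10, 34->11
Step 2: Rank sum for X: R1 = 1 + 2 + 3 + 4 + 6 + 7 + 8 = 31.
Step 3: U_X = R1 - n1(n1+1)/2 = 31 - 7*8/2 = 31 - 28 = 3.
       U_Y = n1*n2 - U_X = 28 - 3 = 25.
Step 4: No ties, so the exact null distribution of U (based on enumerating the C(11,7) = 330 equally likely rank assignments) gives the two-sided p-value.
Step 5: p-value = 0.042424; compare to alpha = 0.1. reject H0.

U_X = 3, p = 0.042424, reject H0 at alpha = 0.1.


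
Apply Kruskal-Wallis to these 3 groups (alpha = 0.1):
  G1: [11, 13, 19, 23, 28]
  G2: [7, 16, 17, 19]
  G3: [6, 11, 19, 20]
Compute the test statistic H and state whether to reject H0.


Step 1: Combine all N = 13 observations and assign midranks.
sorted (value, group, rank): (6,G3,1), (7,G2,2), (11,G1,3.5), (11,G3,3.5), (13,G1,5), (16,G2,6), (17,G2,7), (19,G1,9), (19,G2,9), (19,G3,9), (20,G3,11), (23,G1,12), (28,G1,13)
Step 2: Sum ranks within each group.
R_1 = 42.5 (n_1 = 5)
R_2 = 24 (n_2 = 4)
R_3 = 24.5 (n_3 = 4)
Step 3: H = 12/(N(N+1)) * sum(R_i^2/n_i) - 3(N+1)
     = 12/(13*14) * (42.5^2/5 + 24^2/4 + 24.5^2/4) - 3*14
     = 0.065934 * 655.312 - 42
     = 1.207418.
Step 4: Ties present; correction factor C = 1 - 30/(13^3 - 13) = 0.986264. Corrected H = 1.207418 / 0.986264 = 1.224234.
Step 5: Under H0, H ~ chi^2(2); p-value = 0.542202.
Step 6: alpha = 0.1. fail to reject H0.

H = 1.2242, df = 2, p = 0.542202, fail to reject H0.


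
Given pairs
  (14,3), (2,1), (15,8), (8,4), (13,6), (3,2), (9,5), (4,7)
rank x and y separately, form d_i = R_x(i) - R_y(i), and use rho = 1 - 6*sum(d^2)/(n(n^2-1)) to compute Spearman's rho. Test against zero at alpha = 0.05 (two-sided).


Step 1: Rank x and y separately (midranks; no ties here).
rank(x): 14->7, 2->1, 15->8, 8->4, 13->6, 3->2, 9->5, 4->3
rank(y): 3->3, 1->1, 8->8, 4->4, 6->6, 2->2, 5->5, 7->7
Step 2: d_i = R_x(i) - R_y(i); compute d_i^2.
  (7-3)^2=16, (1-1)^2=0, (8-8)^2=0, (4-4)^2=0, (6-6)^2=0, (2-2)^2=0, (5-5)^2=0, (3-7)^2=16
sum(d^2) = 32.
Step 3: rho = 1 - 6*32 / (8*(8^2 - 1)) = 1 - 192/504 = 0.619048.
Step 4: Under H0, t = rho * sqrt((n-2)/(1-rho^2)) = 1.9308 ~ t(6).
Step 5: Two-sided p-value from the t-distribution with 6 df = 0.101733.
Step 6: alpha = 0.05. fail to reject H0.

rho = 0.6190, p = 0.101733, fail to reject H0 at alpha = 0.05.


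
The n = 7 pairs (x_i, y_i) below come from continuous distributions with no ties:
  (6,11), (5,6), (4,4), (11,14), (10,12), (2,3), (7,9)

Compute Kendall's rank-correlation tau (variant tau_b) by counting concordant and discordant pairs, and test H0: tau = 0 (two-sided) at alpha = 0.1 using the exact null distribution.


Step 1: Enumerate the 21 unordered pairs (i,j) with i<j and classify each by sign(x_j-x_i) * sign(y_j-y_i).
  (1,2):dx=-1,dy=-5->C; (1,3):dx=-2,dy=-7->C; (1,4):dx=+5,dy=+3->C; (1,5):dx=+4,dy=+1->C
  (1,6):dx=-4,dy=-8->C; (1,7):dx=+1,dy=-2->D; (2,3):dx=-1,dy=-2->C; (2,4):dx=+6,dy=+8->C
  (2,5):dx=+5,dy=+6->C; (2,6):dx=-3,dy=-3->C; (2,7):dx=+2,dy=+3->C; (3,4):dx=+7,dy=+10->C
  (3,5):dx=+6,dy=+8->C; (3,6):dx=-2,dy=-1->C; (3,7):dx=+3,dy=+5->C; (4,5):dx=-1,dy=-2->C
  (4,6):dx=-9,dy=-11->C; (4,7):dx=-4,dy=-5->C; (5,6):dx=-8,dy=-9->C; (5,7):dx=-3,dy=-3->C
  (6,7):dx=+5,dy=+6->C
Step 2: C = 20, D = 1, total pairs = 21.
Step 3: tau = (C - D)/(n(n-1)/2) = (20 - 1)/21 = 0.904762.
Step 4: Exact two-sided p-value (enumerate n! = 5040 permutations of y under H0): p = 0.002778.
Step 5: alpha = 0.1. reject H0.

tau_b = 0.9048 (C=20, D=1), p = 0.002778, reject H0.


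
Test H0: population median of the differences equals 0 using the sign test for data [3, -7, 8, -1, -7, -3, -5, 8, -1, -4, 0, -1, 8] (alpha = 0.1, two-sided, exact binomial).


Step 1: Discard zero differences. Original n = 13; n_eff = number of nonzero differences = 12.
Nonzero differences (with sign): +3, -7, +8, -1, -7, -3, -5, +8, -1, -4, -1, +8
Step 2: Count signs: positive = 4, negative = 8.
Step 3: Under H0: P(positive) = 0.5, so the number of positives S ~ Bin(12, 0.5).
Step 4: Two-sided exact p-value = sum of Bin(12,0.5) probabilities at or below the observed probability = 0.387695.
Step 5: alpha = 0.1. fail to reject H0.

n_eff = 12, pos = 4, neg = 8, p = 0.387695, fail to reject H0.


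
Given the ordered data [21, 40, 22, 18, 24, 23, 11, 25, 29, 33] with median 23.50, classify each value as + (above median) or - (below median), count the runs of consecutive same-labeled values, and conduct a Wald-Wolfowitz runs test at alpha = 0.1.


Step 1: Compute median = 23.50; label A = above, B = below.
Labels in order: BABBABBAAA  (n_A = 5, n_B = 5)
Step 2: Count runs R = 6.
Step 3: Under H0 (random ordering), E[R] = 2*n_A*n_B/(n_A+n_B) + 1 = 2*5*5/10 + 1 = 6.0000.
        Var[R] = 2*n_A*n_B*(2*n_A*n_B - n_A - n_B) / ((n_A+n_B)^2 * (n_A+n_B-1)) = 2000/900 = 2.2222.
        SD[R] = 1.4907.
Step 4: R = E[R], so z = 0 with no continuity correction.
Step 5: Two-sided p-value via normal approximation = 2*(1 - Phi(|z|)) = 1.000000.
Step 6: alpha = 0.1. fail to reject H0.

R = 6, z = 0.0000, p = 1.000000, fail to reject H0.


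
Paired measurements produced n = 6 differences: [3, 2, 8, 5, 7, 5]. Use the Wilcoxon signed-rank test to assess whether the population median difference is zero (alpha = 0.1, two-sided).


Step 1: Drop any zero differences (none here) and take |d_i|.
|d| = [3, 2, 8, 5, 7, 5]
Step 2: Midrank |d_i| (ties get averaged ranks).
ranks: |3|->2, |2|->1, |8|->6, |5|->3.5, |7|->5, |5|->3.5
Step 3: Attach original signs; sum ranks with positive sign and with negative sign.
W+ = 2 + 1 + 6 + 3.5 + 5 + 3.5 = 21
W- = 0 = 0
(Check: W+ + W- = 21 should equal n(n+1)/2 = 21.)
Step 4: Test statistic W = min(W+, W-) = 0.
Step 5: Ties in |d|, so use the tie-corrected normal approximation.
        E[W] = n(n+1)/4 = 6*7/4 = 10.5.
        Tie groups: |d|=5 (t=2); sum(t^3 - t) = 6.
        Var[W] = n(n+1)(2n+1)/24 - sum(t^3-t)/48 = 546/24 - 6/48 = 22.625.
        z = (W - E[W]) / sqrt(Var[W]) = (0 - 10.5) / 4.7566 = -2.2075.
        Two-sided p = 2*Phi(z) = 0.027281.
Step 6: alpha = 0.1. reject H0.

W+ = 21, W- = 0, W = min = 0, p = 0.027281, reject H0.


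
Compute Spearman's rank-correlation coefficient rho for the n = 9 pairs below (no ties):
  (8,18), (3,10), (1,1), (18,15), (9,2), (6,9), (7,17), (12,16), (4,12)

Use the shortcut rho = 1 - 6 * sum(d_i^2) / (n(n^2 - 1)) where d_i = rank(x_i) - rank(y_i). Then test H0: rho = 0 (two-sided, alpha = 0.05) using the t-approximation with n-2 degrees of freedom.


Step 1: Rank x and y separately (midranks; no ties here).
rank(x): 8->6, 3->2, 1->1, 18->9, 9->7, 6->4, 7->5, 12->8, 4->3
rank(y): 18->9, 10->4, 1->1, 15->6, 2->2, 9->3, 17->8, 16->7, 12->5
Step 2: d_i = R_x(i) - R_y(i); compute d_i^2.
  (6-9)^2=9, (2-4)^2=4, (1-1)^2=0, (9-6)^2=9, (7-2)^2=25, (4-3)^2=1, (5-8)^2=9, (8-7)^2=1, (3-5)^2=4
sum(d^2) = 62.
Step 3: rho = 1 - 6*62 / (9*(9^2 - 1)) = 1 - 372/720 = 0.483333.
Step 4: Under H0, t = rho * sqrt((n-2)/(1-rho^2)) = 1.4607 ~ t(7).
Step 5: Two-sided p-value from the t-distribution with 7 df = 0.187470.
Step 6: alpha = 0.05. fail to reject H0.

rho = 0.4833, p = 0.187470, fail to reject H0 at alpha = 0.05.


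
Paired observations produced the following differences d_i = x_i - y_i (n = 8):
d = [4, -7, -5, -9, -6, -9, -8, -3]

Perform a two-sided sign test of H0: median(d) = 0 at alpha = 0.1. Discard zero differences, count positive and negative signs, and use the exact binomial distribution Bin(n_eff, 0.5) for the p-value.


Step 1: Discard zero differences. Original n = 8; n_eff = number of nonzero differences = 8.
Nonzero differences (with sign): +4, -7, -5, -9, -6, -9, -8, -3
Step 2: Count signs: positive = 1, negative = 7.
Step 3: Under H0: P(positive) = 0.5, so the number of positives S ~ Bin(8, 0.5).
Step 4: Two-sided exact p-value = sum of Bin(8,0.5) probabilities at or below the observed probability = 0.070312.
Step 5: alpha = 0.1. reject H0.

n_eff = 8, pos = 1, neg = 7, p = 0.070312, reject H0.


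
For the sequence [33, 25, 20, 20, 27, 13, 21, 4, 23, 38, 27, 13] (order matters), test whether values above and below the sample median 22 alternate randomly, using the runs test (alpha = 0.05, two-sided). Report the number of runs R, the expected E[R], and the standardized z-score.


Step 1: Compute median = 22; label A = above, B = below.
Labels in order: AABBABBBAAAB  (n_A = 6, n_B = 6)
Step 2: Count runs R = 6.
Step 3: Under H0 (random ordering), E[R] = 2*n_A*n_B/(n_A+n_B) + 1 = 2*6*6/12 + 1 = 7.0000.
        Var[R] = 2*n_A*n_B*(2*n_A*n_B - n_A - n_B) / ((n_A+n_B)^2 * (n_A+n_B-1)) = 4320/1584 = 2.7273.
        SD[R] = 1.6514.
Step 4: Continuity-corrected z = (R + 0.5 - E[R]) / SD[R] = (6 + 0.5 - 7.0000) / 1.6514 = -0.3028.
Step 5: Two-sided p-value via normal approximation = 2*(1 - Phi(|z|)) = 0.762069.
Step 6: alpha = 0.05. fail to reject H0.

R = 6, z = -0.3028, p = 0.762069, fail to reject H0.


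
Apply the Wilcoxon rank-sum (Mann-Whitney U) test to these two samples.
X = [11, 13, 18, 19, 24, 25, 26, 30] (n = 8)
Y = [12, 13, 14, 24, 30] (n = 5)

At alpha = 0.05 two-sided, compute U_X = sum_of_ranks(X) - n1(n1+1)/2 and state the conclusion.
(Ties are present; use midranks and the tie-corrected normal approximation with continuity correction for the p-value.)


Step 1: Combine and sort all 13 observations; assign midranks.
sorted (value, group): (11,X), (12,Y), (13,X), (13,Y), (14,Y), (18,X), (19,X), (24,X), (24,Y), (25,X), (26,X), (30,X), (30,Y)
ranks: 11->1, 12->2, 13->3.5, 13->3.5, 14->5, 18->6, 19->7, 24->8.5, 24->8.5, 25->10, 26->11, 30->12.5, 30->12.5
Step 2: Rank sum for X: R1 = 1 + 3.5 + 6 + 7 + 8.5 + 10 + 11 + 12.5 = 59.5.
Step 3: U_X = R1 - n1(n1+1)/2 = 59.5 - 8*9/2 = 59.5 - 36 = 23.5.
       U_Y = n1*n2 - U_X = 40 - 23.5 = 16.5.
Step 4: Ties are present, so use the tie-corrected normal approximation (with continuity correction) for the p-value.
Step 5: p-value = 0.659230; compare to alpha = 0.05. fail to reject H0.

U_X = 23.5, p = 0.659230, fail to reject H0 at alpha = 0.05.


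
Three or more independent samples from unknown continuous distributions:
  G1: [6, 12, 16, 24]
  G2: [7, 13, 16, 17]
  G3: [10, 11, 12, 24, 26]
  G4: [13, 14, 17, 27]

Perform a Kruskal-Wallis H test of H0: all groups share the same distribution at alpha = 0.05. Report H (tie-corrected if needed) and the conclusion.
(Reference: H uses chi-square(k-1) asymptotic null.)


Step 1: Combine all N = 17 observations and assign midranks.
sorted (value, group, rank): (6,G1,1), (7,G2,2), (10,G3,3), (11,G3,4), (12,G1,5.5), (12,G3,5.5), (13,G2,7.5), (13,G4,7.5), (14,G4,9), (16,G1,10.5), (16,G2,10.5), (17,G2,12.5), (17,G4,12.5), (24,G1,14.5), (24,G3,14.5), (26,G3,16), (27,G4,17)
Step 2: Sum ranks within each group.
R_1 = 31.5 (n_1 = 4)
R_2 = 32.5 (n_2 = 4)
R_3 = 43 (n_3 = 5)
R_4 = 46 (n_4 = 4)
Step 3: H = 12/(N(N+1)) * sum(R_i^2/n_i) - 3(N+1)
     = 12/(17*18) * (31.5^2/4 + 32.5^2/4 + 43^2/5 + 46^2/4) - 3*18
     = 0.039216 * 1410.92 - 54
     = 1.330392.
Step 4: Ties present; correction factor C = 1 - 30/(17^3 - 17) = 0.993873. Corrected H = 1.330392 / 0.993873 = 1.338594.
Step 5: Under H0, H ~ chi^2(3); p-value = 0.719990.
Step 6: alpha = 0.05. fail to reject H0.

H = 1.3386, df = 3, p = 0.719990, fail to reject H0.


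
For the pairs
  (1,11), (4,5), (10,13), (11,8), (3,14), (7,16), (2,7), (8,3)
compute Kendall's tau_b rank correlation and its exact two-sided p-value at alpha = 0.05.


Step 1: Enumerate the 28 unordered pairs (i,j) with i<j and classify each by sign(x_j-x_i) * sign(y_j-y_i).
  (1,2):dx=+3,dy=-6->D; (1,3):dx=+9,dy=+2->C; (1,4):dx=+10,dy=-3->D; (1,5):dx=+2,dy=+3->C
  (1,6):dx=+6,dy=+5->C; (1,7):dx=+1,dy=-4->D; (1,8):dx=+7,dy=-8->D; (2,3):dx=+6,dy=+8->C
  (2,4):dx=+7,dy=+3->C; (2,5):dx=-1,dy=+9->D; (2,6):dx=+3,dy=+11->C; (2,7):dx=-2,dy=+2->D
  (2,8):dx=+4,dy=-2->D; (3,4):dx=+1,dy=-5->D; (3,5):dx=-7,dy=+1->D; (3,6):dx=-3,dy=+3->D
  (3,7):dx=-8,dy=-6->C; (3,8):dx=-2,dy=-10->C; (4,5):dx=-8,dy=+6->D; (4,6):dx=-4,dy=+8->D
  (4,7):dx=-9,dy=-1->C; (4,8):dx=-3,dy=-5->C; (5,6):dx=+4,dy=+2->C; (5,7):dx=-1,dy=-7->C
  (5,8):dx=+5,dy=-11->D; (6,7):dx=-5,dy=-9->C; (6,8):dx=+1,dy=-13->D; (7,8):dx=+6,dy=-4->D
Step 2: C = 13, D = 15, total pairs = 28.
Step 3: tau = (C - D)/(n(n-1)/2) = (13 - 15)/28 = -0.071429.
Step 4: Exact two-sided p-value (enumerate n! = 40320 permutations of y under H0): p = 0.904861.
Step 5: alpha = 0.05. fail to reject H0.

tau_b = -0.0714 (C=13, D=15), p = 0.904861, fail to reject H0.


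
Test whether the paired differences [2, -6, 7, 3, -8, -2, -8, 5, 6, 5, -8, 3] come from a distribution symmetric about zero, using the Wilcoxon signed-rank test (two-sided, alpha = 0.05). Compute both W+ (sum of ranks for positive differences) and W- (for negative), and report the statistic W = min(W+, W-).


Step 1: Drop any zero differences (none here) and take |d_i|.
|d| = [2, 6, 7, 3, 8, 2, 8, 5, 6, 5, 8, 3]
Step 2: Midrank |d_i| (ties get averaged ranks).
ranks: |2|->1.5, |6|->7.5, |7|->9, |3|->3.5, |8|->11, |2|->1.5, |8|->11, |5|->5.5, |6|->7.5, |5|->5.5, |8|->11, |3|->3.5
Step 3: Attach original signs; sum ranks with positive sign and with negative sign.
W+ = 1.5 + 9 + 3.5 + 5.5 + 7.5 + 5.5 + 3.5 = 36
W- = 7.5 + 11 + 1.5 + 11 + 11 = 42
(Check: W+ + W- = 78 should equal n(n+1)/2 = 78.)
Step 4: Test statistic W = min(W+, W-) = 36.
Step 5: Ties in |d|, so use the tie-corrected normal approximation.
        E[W] = n(n+1)/4 = 12*13/4 = 39.
        Tie groups: |d|=2 (t=2), |d|=3 (t=2), |d|=5 (t=2), |d|=6 (t=2), |d|=8 (t=3); sum(t^3 - t) = 48.
        Var[W] = n(n+1)(2n+1)/24 - sum(t^3-t)/48 = 3900/24 - 48/48 = 161.5.
        z = (W - E[W]) / sqrt(Var[W]) = (36 - 39) / 12.7083 = -0.2361.
        Two-sided p = 2*Phi(z) = 0.813381.
Step 6: alpha = 0.05. fail to reject H0.

W+ = 36, W- = 42, W = min = 36, p = 0.813381, fail to reject H0.


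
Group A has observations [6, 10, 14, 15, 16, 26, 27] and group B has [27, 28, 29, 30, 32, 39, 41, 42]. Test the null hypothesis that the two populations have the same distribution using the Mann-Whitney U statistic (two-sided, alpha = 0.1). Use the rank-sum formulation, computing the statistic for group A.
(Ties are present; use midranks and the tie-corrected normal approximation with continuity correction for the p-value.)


Step 1: Combine and sort all 15 observations; assign midranks.
sorted (value, group): (6,X), (10,X), (14,X), (15,X), (16,X), (26,X), (27,X), (27,Y), (28,Y), (29,Y), (30,Y), (32,Y), (39,Y), (41,Y), (42,Y)
ranks: 6->1, 10->2, 14->3, 15->4, 16->5, 26->6, 27->7.5, 27->7.5, 28->9, 29->10, 30->11, 32->12, 39->13, 41->14, 42->15
Step 2: Rank sum for X: R1 = 1 + 2 + 3 + 4 + 5 + 6 + 7.5 = 28.5.
Step 3: U_X = R1 - n1(n1+1)/2 = 28.5 - 7*8/2 = 28.5 - 28 = 0.5.
       U_Y = n1*n2 - U_X = 56 - 0.5 = 55.5.
Step 4: Ties are present, so use the tie-corrected normal approximation (with continuity correction) for the p-value.
Step 5: p-value = 0.001763; compare to alpha = 0.1. reject H0.

U_X = 0.5, p = 0.001763, reject H0 at alpha = 0.1.


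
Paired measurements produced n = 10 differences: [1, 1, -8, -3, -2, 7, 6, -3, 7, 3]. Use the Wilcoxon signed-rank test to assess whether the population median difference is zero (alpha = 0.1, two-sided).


Step 1: Drop any zero differences (none here) and take |d_i|.
|d| = [1, 1, 8, 3, 2, 7, 6, 3, 7, 3]
Step 2: Midrank |d_i| (ties get averaged ranks).
ranks: |1|->1.5, |1|->1.5, |8|->10, |3|->5, |2|->3, |7|->8.5, |6|->7, |3|->5, |7|->8.5, |3|->5
Step 3: Attach original signs; sum ranks with positive sign and with negative sign.
W+ = 1.5 + 1.5 + 8.5 + 7 + 8.5 + 5 = 32
W- = 10 + 5 + 3 + 5 = 23
(Check: W+ + W- = 55 should equal n(n+1)/2 = 55.)
Step 4: Test statistic W = min(W+, W-) = 23.
Step 5: Ties in |d|, so use the tie-corrected normal approximation.
        E[W] = n(n+1)/4 = 10*11/4 = 27.5.
        Tie groups: |d|=1 (t=2), |d|=3 (t=3), |d|=7 (t=2); sum(t^3 - t) = 36.
        Var[W] = n(n+1)(2n+1)/24 - sum(t^3-t)/48 = 2310/24 - 36/48 = 95.5.
        z = (W - E[W]) / sqrt(Var[W]) = (23 - 27.5) / 9.7724 = -0.4605.
        Two-sided p = 2*Phi(z) = 0.645172.
Step 6: alpha = 0.1. fail to reject H0.

W+ = 32, W- = 23, W = min = 23, p = 0.645172, fail to reject H0.


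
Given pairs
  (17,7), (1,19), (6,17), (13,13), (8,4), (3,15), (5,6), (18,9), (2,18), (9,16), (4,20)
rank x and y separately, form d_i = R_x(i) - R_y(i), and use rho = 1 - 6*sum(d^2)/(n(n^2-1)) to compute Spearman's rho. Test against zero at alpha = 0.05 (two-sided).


Step 1: Rank x and y separately (midranks; no ties here).
rank(x): 17->10, 1->1, 6->6, 13->9, 8->7, 3->3, 5->5, 18->11, 2->2, 9->8, 4->4
rank(y): 7->3, 19->10, 17->8, 13->5, 4->1, 15->6, 6->2, 9->4, 18->9, 16->7, 20->11
Step 2: d_i = R_x(i) - R_y(i); compute d_i^2.
  (10-3)^2=49, (1-10)^2=81, (6-8)^2=4, (9-5)^2=16, (7-1)^2=36, (3-6)^2=9, (5-2)^2=9, (11-4)^2=49, (2-9)^2=49, (8-7)^2=1, (4-11)^2=49
sum(d^2) = 352.
Step 3: rho = 1 - 6*352 / (11*(11^2 - 1)) = 1 - 2112/1320 = -0.600000.
Step 4: Under H0, t = rho * sqrt((n-2)/(1-rho^2)) = -2.2500 ~ t(9).
Step 5: Two-sided p-value from the t-distribution with 9 df = 0.051003.
Step 6: alpha = 0.05. fail to reject H0.

rho = -0.6000, p = 0.051003, fail to reject H0 at alpha = 0.05.


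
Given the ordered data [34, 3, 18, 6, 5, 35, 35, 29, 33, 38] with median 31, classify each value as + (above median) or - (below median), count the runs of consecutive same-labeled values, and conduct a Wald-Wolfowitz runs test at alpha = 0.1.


Step 1: Compute median = 31; label A = above, B = below.
Labels in order: ABBBBAABAA  (n_A = 5, n_B = 5)
Step 2: Count runs R = 5.
Step 3: Under H0 (random ordering), E[R] = 2*n_A*n_B/(n_A+n_B) + 1 = 2*5*5/10 + 1 = 6.0000.
        Var[R] = 2*n_A*n_B*(2*n_A*n_B - n_A - n_B) / ((n_A+n_B)^2 * (n_A+n_B-1)) = 2000/900 = 2.2222.
        SD[R] = 1.4907.
Step 4: Continuity-corrected z = (R + 0.5 - E[R]) / SD[R] = (5 + 0.5 - 6.0000) / 1.4907 = -0.3354.
Step 5: Two-sided p-value via normal approximation = 2*(1 - Phi(|z|)) = 0.737316.
Step 6: alpha = 0.1. fail to reject H0.

R = 5, z = -0.3354, p = 0.737316, fail to reject H0.


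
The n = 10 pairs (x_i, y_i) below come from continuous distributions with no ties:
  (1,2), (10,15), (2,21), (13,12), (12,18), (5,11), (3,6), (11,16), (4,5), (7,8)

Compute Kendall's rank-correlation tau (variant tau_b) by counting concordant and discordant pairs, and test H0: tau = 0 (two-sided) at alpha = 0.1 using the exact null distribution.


Step 1: Enumerate the 45 unordered pairs (i,j) with i<j and classify each by sign(x_j-x_i) * sign(y_j-y_i).
  (1,2):dx=+9,dy=+13->C; (1,3):dx=+1,dy=+19->C; (1,4):dx=+12,dy=+10->C; (1,5):dx=+11,dy=+16->C
  (1,6):dx=+4,dy=+9->C; (1,7):dx=+2,dy=+4->C; (1,8):dx=+10,dy=+14->C; (1,9):dx=+3,dy=+3->C
  (1,10):dx=+6,dy=+6->C; (2,3):dx=-8,dy=+6->D; (2,4):dx=+3,dy=-3->D; (2,5):dx=+2,dy=+3->C
  (2,6):dx=-5,dy=-4->C; (2,7):dx=-7,dy=-9->C; (2,8):dx=+1,dy=+1->C; (2,9):dx=-6,dy=-10->C
  (2,10):dx=-3,dy=-7->C; (3,4):dx=+11,dy=-9->D; (3,5):dx=+10,dy=-3->D; (3,6):dx=+3,dy=-10->D
  (3,7):dx=+1,dy=-15->D; (3,8):dx=+9,dy=-5->D; (3,9):dx=+2,dy=-16->D; (3,10):dx=+5,dy=-13->D
  (4,5):dx=-1,dy=+6->D; (4,6):dx=-8,dy=-1->C; (4,7):dx=-10,dy=-6->C; (4,8):dx=-2,dy=+4->D
  (4,9):dx=-9,dy=-7->C; (4,10):dx=-6,dy=-4->C; (5,6):dx=-7,dy=-7->C; (5,7):dx=-9,dy=-12->C
  (5,8):dx=-1,dy=-2->C; (5,9):dx=-8,dy=-13->C; (5,10):dx=-5,dy=-10->C; (6,7):dx=-2,dy=-5->C
  (6,8):dx=+6,dy=+5->C; (6,9):dx=-1,dy=-6->C; (6,10):dx=+2,dy=-3->D; (7,8):dx=+8,dy=+10->C
  (7,9):dx=+1,dy=-1->D; (7,10):dx=+4,dy=+2->C; (8,9):dx=-7,dy=-11->C; (8,10):dx=-4,dy=-8->C
  (9,10):dx=+3,dy=+3->C
Step 2: C = 32, D = 13, total pairs = 45.
Step 3: tau = (C - D)/(n(n-1)/2) = (32 - 13)/45 = 0.422222.
Step 4: Exact two-sided p-value (enumerate n! = 3628800 permutations of y under H0): p = 0.108313.
Step 5: alpha = 0.1. fail to reject H0.

tau_b = 0.4222 (C=32, D=13), p = 0.108313, fail to reject H0.


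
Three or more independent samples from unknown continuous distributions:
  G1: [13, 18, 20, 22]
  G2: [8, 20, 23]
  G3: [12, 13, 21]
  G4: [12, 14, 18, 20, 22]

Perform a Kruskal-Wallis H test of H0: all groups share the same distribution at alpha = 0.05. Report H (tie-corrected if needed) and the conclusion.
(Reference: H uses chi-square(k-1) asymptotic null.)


Step 1: Combine all N = 15 observations and assign midranks.
sorted (value, group, rank): (8,G2,1), (12,G3,2.5), (12,G4,2.5), (13,G1,4.5), (13,G3,4.5), (14,G4,6), (18,G1,7.5), (18,G4,7.5), (20,G1,10), (20,G2,10), (20,G4,10), (21,G3,12), (22,G1,13.5), (22,G4,13.5), (23,G2,15)
Step 2: Sum ranks within each group.
R_1 = 35.5 (n_1 = 4)
R_2 = 26 (n_2 = 3)
R_3 = 19 (n_3 = 3)
R_4 = 39.5 (n_4 = 5)
Step 3: H = 12/(N(N+1)) * sum(R_i^2/n_i) - 3(N+1)
     = 12/(15*16) * (35.5^2/4 + 26^2/3 + 19^2/3 + 39.5^2/5) - 3*16
     = 0.050000 * 972.779 - 48
     = 0.638958.
Step 4: Ties present; correction factor C = 1 - 48/(15^3 - 15) = 0.985714. Corrected H = 0.638958 / 0.985714 = 0.648219.
Step 5: Under H0, H ~ chi^2(3); p-value = 0.885310.
Step 6: alpha = 0.05. fail to reject H0.

H = 0.6482, df = 3, p = 0.885310, fail to reject H0.


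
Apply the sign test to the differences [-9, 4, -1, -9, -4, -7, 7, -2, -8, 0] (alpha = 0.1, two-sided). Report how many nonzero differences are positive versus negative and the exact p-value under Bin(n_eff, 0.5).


Step 1: Discard zero differences. Original n = 10; n_eff = number of nonzero differences = 9.
Nonzero differences (with sign): -9, +4, -1, -9, -4, -7, +7, -2, -8
Step 2: Count signs: positive = 2, negative = 7.
Step 3: Under H0: P(positive) = 0.5, so the number of positives S ~ Bin(9, 0.5).
Step 4: Two-sided exact p-value = sum of Bin(9,0.5) probabilities at or below the observed probability = 0.179688.
Step 5: alpha = 0.1. fail to reject H0.

n_eff = 9, pos = 2, neg = 7, p = 0.179688, fail to reject H0.


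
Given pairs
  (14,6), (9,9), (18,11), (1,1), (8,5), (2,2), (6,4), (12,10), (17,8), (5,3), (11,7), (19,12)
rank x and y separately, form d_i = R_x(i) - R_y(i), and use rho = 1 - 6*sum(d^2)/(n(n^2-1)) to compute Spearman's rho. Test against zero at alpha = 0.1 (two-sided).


Step 1: Rank x and y separately (midranks; no ties here).
rank(x): 14->9, 9->6, 18->11, 1->1, 8->5, 2->2, 6->4, 12->8, 17->10, 5->3, 11->7, 19->12
rank(y): 6->6, 9->9, 11->11, 1->1, 5->5, 2->2, 4->4, 10->10, 8->8, 3->3, 7->7, 12->12
Step 2: d_i = R_x(i) - R_y(i); compute d_i^2.
  (9-6)^2=9, (6-9)^2=9, (11-11)^2=0, (1-1)^2=0, (5-5)^2=0, (2-2)^2=0, (4-4)^2=0, (8-10)^2=4, (10-8)^2=4, (3-3)^2=0, (7-7)^2=0, (12-12)^2=0
sum(d^2) = 26.
Step 3: rho = 1 - 6*26 / (12*(12^2 - 1)) = 1 - 156/1716 = 0.909091.
Step 4: Under H0, t = rho * sqrt((n-2)/(1-rho^2)) = 6.9007 ~ t(10).
Step 5: Two-sided p-value from the t-distribution with 10 df = 0.000042.
Step 6: alpha = 0.1. reject H0.

rho = 0.9091, p = 0.000042, reject H0 at alpha = 0.1.


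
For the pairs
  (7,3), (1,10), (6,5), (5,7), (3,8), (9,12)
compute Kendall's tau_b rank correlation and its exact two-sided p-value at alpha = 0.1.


Step 1: Enumerate the 15 unordered pairs (i,j) with i<j and classify each by sign(x_j-x_i) * sign(y_j-y_i).
  (1,2):dx=-6,dy=+7->D; (1,3):dx=-1,dy=+2->D; (1,4):dx=-2,dy=+4->D; (1,5):dx=-4,dy=+5->D
  (1,6):dx=+2,dy=+9->C; (2,3):dx=+5,dy=-5->D; (2,4):dx=+4,dy=-3->D; (2,5):dx=+2,dy=-2->D
  (2,6):dx=+8,dy=+2->C; (3,4):dx=-1,dy=+2->D; (3,5):dx=-3,dy=+3->D; (3,6):dx=+3,dy=+7->C
  (4,5):dx=-2,dy=+1->D; (4,6):dx=+4,dy=+5->C; (5,6):dx=+6,dy=+4->C
Step 2: C = 5, D = 10, total pairs = 15.
Step 3: tau = (C - D)/(n(n-1)/2) = (5 - 10)/15 = -0.333333.
Step 4: Exact two-sided p-value (enumerate n! = 720 permutations of y under H0): p = 0.469444.
Step 5: alpha = 0.1. fail to reject H0.

tau_b = -0.3333 (C=5, D=10), p = 0.469444, fail to reject H0.


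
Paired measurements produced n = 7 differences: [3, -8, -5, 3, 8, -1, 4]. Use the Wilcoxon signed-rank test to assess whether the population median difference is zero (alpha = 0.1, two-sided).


Step 1: Drop any zero differences (none here) and take |d_i|.
|d| = [3, 8, 5, 3, 8, 1, 4]
Step 2: Midrank |d_i| (ties get averaged ranks).
ranks: |3|->2.5, |8|->6.5, |5|->5, |3|->2.5, |8|->6.5, |1|->1, |4|->4
Step 3: Attach original signs; sum ranks with positive sign and with negative sign.
W+ = 2.5 + 2.5 + 6.5 + 4 = 15.5
W- = 6.5 + 5 + 1 = 12.5
(Check: W+ + W- = 28 should equal n(n+1)/2 = 28.)
Step 4: Test statistic W = min(W+, W-) = 12.5.
Step 5: Ties in |d|, so use the tie-corrected normal approximation.
        E[W] = n(n+1)/4 = 7*8/4 = 14.
        Tie groups: |d|=3 (t=2), |d|=8 (t=2); sum(t^3 - t) = 12.
        Var[W] = n(n+1)(2n+1)/24 - sum(t^3-t)/48 = 840/24 - 12/48 = 34.75.
        z = (W - E[W]) / sqrt(Var[W]) = (12.5 - 14) / 5.8949 = -0.2545.
        Two-sided p = 2*Phi(z) = 0.799143.
Step 6: alpha = 0.1. fail to reject H0.

W+ = 15.5, W- = 12.5, W = min = 12.5, p = 0.799143, fail to reject H0.


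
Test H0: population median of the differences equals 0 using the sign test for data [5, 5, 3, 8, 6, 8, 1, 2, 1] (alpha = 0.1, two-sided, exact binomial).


Step 1: Discard zero differences. Original n = 9; n_eff = number of nonzero differences = 9.
Nonzero differences (with sign): +5, +5, +3, +8, +6, +8, +1, +2, +1
Step 2: Count signs: positive = 9, negative = 0.
Step 3: Under H0: P(positive) = 0.5, so the number of positives S ~ Bin(9, 0.5).
Step 4: Two-sided exact p-value = sum of Bin(9,0.5) probabilities at or below the observed probability = 0.003906.
Step 5: alpha = 0.1. reject H0.

n_eff = 9, pos = 9, neg = 0, p = 0.003906, reject H0.


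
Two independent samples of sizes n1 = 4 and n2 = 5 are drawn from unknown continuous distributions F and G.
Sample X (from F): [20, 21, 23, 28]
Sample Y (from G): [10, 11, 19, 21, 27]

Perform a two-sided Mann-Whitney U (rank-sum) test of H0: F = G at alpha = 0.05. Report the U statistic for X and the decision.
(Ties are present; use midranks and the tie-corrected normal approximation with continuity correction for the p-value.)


Step 1: Combine and sort all 9 observations; assign midranks.
sorted (value, group): (10,Y), (11,Y), (19,Y), (20,X), (21,X), (21,Y), (23,X), (27,Y), (28,X)
ranks: 10->1, 11->2, 19->3, 20->4, 21->5.5, 21->5.5, 23->7, 27->8, 28->9
Step 2: Rank sum for X: R1 = 4 + 5.5 + 7 + 9 = 25.5.
Step 3: U_X = R1 - n1(n1+1)/2 = 25.5 - 4*5/2 = 25.5 - 10 = 15.5.
       U_Y = n1*n2 - U_X = 20 - 15.5 = 4.5.
Step 4: Ties are present, so use the tie-corrected normal approximation (with continuity correction) for the p-value.
Step 5: p-value = 0.218742; compare to alpha = 0.05. fail to reject H0.

U_X = 15.5, p = 0.218742, fail to reject H0 at alpha = 0.05.


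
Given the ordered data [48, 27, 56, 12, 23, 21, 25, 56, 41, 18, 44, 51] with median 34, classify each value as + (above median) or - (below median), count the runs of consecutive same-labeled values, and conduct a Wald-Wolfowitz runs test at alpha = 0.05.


Step 1: Compute median = 34; label A = above, B = below.
Labels in order: ABABBBBAABAA  (n_A = 6, n_B = 6)
Step 2: Count runs R = 7.
Step 3: Under H0 (random ordering), E[R] = 2*n_A*n_B/(n_A+n_B) + 1 = 2*6*6/12 + 1 = 7.0000.
        Var[R] = 2*n_A*n_B*(2*n_A*n_B - n_A - n_B) / ((n_A+n_B)^2 * (n_A+n_B-1)) = 4320/1584 = 2.7273.
        SD[R] = 1.6514.
Step 4: R = E[R], so z = 0 with no continuity correction.
Step 5: Two-sided p-value via normal approximation = 2*(1 - Phi(|z|)) = 1.000000.
Step 6: alpha = 0.05. fail to reject H0.

R = 7, z = 0.0000, p = 1.000000, fail to reject H0.


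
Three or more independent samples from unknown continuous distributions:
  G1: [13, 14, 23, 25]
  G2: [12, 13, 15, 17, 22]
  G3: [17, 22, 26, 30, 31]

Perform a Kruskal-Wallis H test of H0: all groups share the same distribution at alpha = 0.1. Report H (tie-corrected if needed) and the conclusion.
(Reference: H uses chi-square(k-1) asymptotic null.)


Step 1: Combine all N = 14 observations and assign midranks.
sorted (value, group, rank): (12,G2,1), (13,G1,2.5), (13,G2,2.5), (14,G1,4), (15,G2,5), (17,G2,6.5), (17,G3,6.5), (22,G2,8.5), (22,G3,8.5), (23,G1,10), (25,G1,11), (26,G3,12), (30,G3,13), (31,G3,14)
Step 2: Sum ranks within each group.
R_1 = 27.5 (n_1 = 4)
R_2 = 23.5 (n_2 = 5)
R_3 = 54 (n_3 = 5)
Step 3: H = 12/(N(N+1)) * sum(R_i^2/n_i) - 3(N+1)
     = 12/(14*15) * (27.5^2/4 + 23.5^2/5 + 54^2/5) - 3*15
     = 0.057143 * 882.713 - 45
     = 5.440714.
Step 4: Ties present; correction factor C = 1 - 18/(14^3 - 14) = 0.993407. Corrected H = 5.440714 / 0.993407 = 5.476825.
Step 5: Under H0, H ~ chi^2(2); p-value = 0.064673.
Step 6: alpha = 0.1. reject H0.

H = 5.4768, df = 2, p = 0.064673, reject H0.


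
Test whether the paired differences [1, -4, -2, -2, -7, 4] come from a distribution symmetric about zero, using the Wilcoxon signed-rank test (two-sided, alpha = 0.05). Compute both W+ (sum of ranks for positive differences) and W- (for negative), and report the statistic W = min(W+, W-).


Step 1: Drop any zero differences (none here) and take |d_i|.
|d| = [1, 4, 2, 2, 7, 4]
Step 2: Midrank |d_i| (ties get averaged ranks).
ranks: |1|->1, |4|->4.5, |2|->2.5, |2|->2.5, |7|->6, |4|->4.5
Step 3: Attach original signs; sum ranks with positive sign and with negative sign.
W+ = 1 + 4.5 = 5.5
W- = 4.5 + 2.5 + 2.5 + 6 = 15.5
(Check: W+ + W- = 21 should equal n(n+1)/2 = 21.)
Step 4: Test statistic W = min(W+, W-) = 5.5.
Step 5: Ties in |d|, so use the tie-corrected normal approximation.
        E[W] = n(n+1)/4 = 6*7/4 = 10.5.
        Tie groups: |d|=2 (t=2), |d|=4 (t=2); sum(t^3 - t) = 12.
        Var[W] = n(n+1)(2n+1)/24 - sum(t^3-t)/48 = 546/24 - 12/48 = 22.5.
        z = (W - E[W]) / sqrt(Var[W]) = (5.5 - 10.5) / 4.7434 = -1.0541.
        Two-sided p = 2*Phi(z) = 0.291841.
Step 6: alpha = 0.05. fail to reject H0.

W+ = 5.5, W- = 15.5, W = min = 5.5, p = 0.291841, fail to reject H0.


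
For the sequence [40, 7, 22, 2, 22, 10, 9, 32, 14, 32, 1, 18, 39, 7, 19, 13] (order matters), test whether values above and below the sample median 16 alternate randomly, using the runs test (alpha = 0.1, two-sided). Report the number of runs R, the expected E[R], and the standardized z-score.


Step 1: Compute median = 16; label A = above, B = below.
Labels in order: ABABABBABABAABAB  (n_A = 8, n_B = 8)
Step 2: Count runs R = 14.
Step 3: Under H0 (random ordering), E[R] = 2*n_A*n_B/(n_A+n_B) + 1 = 2*8*8/16 + 1 = 9.0000.
        Var[R] = 2*n_A*n_B*(2*n_A*n_B - n_A - n_B) / ((n_A+n_B)^2 * (n_A+n_B-1)) = 14336/3840 = 3.7333.
        SD[R] = 1.9322.
Step 4: Continuity-corrected z = (R - 0.5 - E[R]) / SD[R] = (14 - 0.5 - 9.0000) / 1.9322 = 2.3290.
Step 5: Two-sided p-value via normal approximation = 2*(1 - Phi(|z|)) = 0.019861.
Step 6: alpha = 0.1. reject H0.

R = 14, z = 2.3290, p = 0.019861, reject H0.


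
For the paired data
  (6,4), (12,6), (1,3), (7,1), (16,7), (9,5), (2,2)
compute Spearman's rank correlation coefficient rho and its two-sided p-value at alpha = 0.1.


Step 1: Rank x and y separately (midranks; no ties here).
rank(x): 6->3, 12->6, 1->1, 7->4, 16->7, 9->5, 2->2
rank(y): 4->4, 6->6, 3->3, 1->1, 7->7, 5->5, 2->2
Step 2: d_i = R_x(i) - R_y(i); compute d_i^2.
  (3-4)^2=1, (6-6)^2=0, (1-3)^2=4, (4-1)^2=9, (7-7)^2=0, (5-5)^2=0, (2-2)^2=0
sum(d^2) = 14.
Step 3: rho = 1 - 6*14 / (7*(7^2 - 1)) = 1 - 84/336 = 0.750000.
Step 4: Under H0, t = rho * sqrt((n-2)/(1-rho^2)) = 2.5355 ~ t(5).
Step 5: Two-sided p-value from the t-distribution with 5 df = 0.052181.
Step 6: alpha = 0.1. reject H0.

rho = 0.7500, p = 0.052181, reject H0 at alpha = 0.1.


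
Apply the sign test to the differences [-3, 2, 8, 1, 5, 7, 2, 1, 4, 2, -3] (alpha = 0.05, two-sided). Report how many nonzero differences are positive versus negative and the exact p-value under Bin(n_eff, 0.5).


Step 1: Discard zero differences. Original n = 11; n_eff = number of nonzero differences = 11.
Nonzero differences (with sign): -3, +2, +8, +1, +5, +7, +2, +1, +4, +2, -3
Step 2: Count signs: positive = 9, negative = 2.
Step 3: Under H0: P(positive) = 0.5, so the number of positives S ~ Bin(11, 0.5).
Step 4: Two-sided exact p-value = sum of Bin(11,0.5) probabilities at or below the observed probability = 0.065430.
Step 5: alpha = 0.05. fail to reject H0.

n_eff = 11, pos = 9, neg = 2, p = 0.065430, fail to reject H0.


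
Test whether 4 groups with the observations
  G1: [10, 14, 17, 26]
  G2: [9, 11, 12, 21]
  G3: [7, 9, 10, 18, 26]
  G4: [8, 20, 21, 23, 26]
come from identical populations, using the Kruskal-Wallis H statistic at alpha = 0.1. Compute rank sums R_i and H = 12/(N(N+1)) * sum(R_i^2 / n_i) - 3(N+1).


Step 1: Combine all N = 18 observations and assign midranks.
sorted (value, group, rank): (7,G3,1), (8,G4,2), (9,G2,3.5), (9,G3,3.5), (10,G1,5.5), (10,G3,5.5), (11,G2,7), (12,G2,8), (14,G1,9), (17,G1,10), (18,G3,11), (20,G4,12), (21,G2,13.5), (21,G4,13.5), (23,G4,15), (26,G1,17), (26,G3,17), (26,G4,17)
Step 2: Sum ranks within each group.
R_1 = 41.5 (n_1 = 4)
R_2 = 32 (n_2 = 4)
R_3 = 38 (n_3 = 5)
R_4 = 59.5 (n_4 = 5)
Step 3: H = 12/(N(N+1)) * sum(R_i^2/n_i) - 3(N+1)
     = 12/(18*19) * (41.5^2/4 + 32^2/4 + 38^2/5 + 59.5^2/5) - 3*19
     = 0.035088 * 1683.41 - 57
     = 2.067105.
Step 4: Ties present; correction factor C = 1 - 42/(18^3 - 18) = 0.992776. Corrected H = 2.067105 / 0.992776 = 2.082147.
Step 5: Under H0, H ~ chi^2(3); p-value = 0.555533.
Step 6: alpha = 0.1. fail to reject H0.

H = 2.0821, df = 3, p = 0.555533, fail to reject H0.


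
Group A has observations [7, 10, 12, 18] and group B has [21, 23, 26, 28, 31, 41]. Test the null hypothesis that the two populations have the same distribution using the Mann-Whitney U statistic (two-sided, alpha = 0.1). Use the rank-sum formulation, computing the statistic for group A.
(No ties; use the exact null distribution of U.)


Step 1: Combine and sort all 10 observations; assign midranks.
sorted (value, group): (7,X), (10,X), (12,X), (18,X), (21,Y), (23,Y), (26,Y), (28,Y), (31,Y), (41,Y)
ranks: 7->1, 10->2, 12->3, 18->4, 21->5, 23->6, 26->7, 28->8, 31->9, 41->10
Step 2: Rank sum for X: R1 = 1 + 2 + 3 + 4 = 10.
Step 3: U_X = R1 - n1(n1+1)/2 = 10 - 4*5/2 = 10 - 10 = 0.
       U_Y = n1*n2 - U_X = 24 - 0 = 24.
Step 4: No ties, so the exact null distribution of U (based on enumerating the C(10,4) = 210 equally likely rank assignments) gives the two-sided p-value.
Step 5: p-value = 0.009524; compare to alpha = 0.1. reject H0.

U_X = 0, p = 0.009524, reject H0 at alpha = 0.1.


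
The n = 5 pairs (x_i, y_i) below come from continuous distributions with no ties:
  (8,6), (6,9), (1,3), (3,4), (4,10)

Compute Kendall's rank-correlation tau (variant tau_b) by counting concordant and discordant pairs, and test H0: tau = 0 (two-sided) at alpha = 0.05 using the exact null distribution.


Step 1: Enumerate the 10 unordered pairs (i,j) with i<j and classify each by sign(x_j-x_i) * sign(y_j-y_i).
  (1,2):dx=-2,dy=+3->D; (1,3):dx=-7,dy=-3->C; (1,4):dx=-5,dy=-2->C; (1,5):dx=-4,dy=+4->D
  (2,3):dx=-5,dy=-6->C; (2,4):dx=-3,dy=-5->C; (2,5):dx=-2,dy=+1->D; (3,4):dx=+2,dy=+1->C
  (3,5):dx=+3,dy=+7->C; (4,5):dx=+1,dy=+6->C
Step 2: C = 7, D = 3, total pairs = 10.
Step 3: tau = (C - D)/(n(n-1)/2) = (7 - 3)/10 = 0.400000.
Step 4: Exact two-sided p-value (enumerate n! = 120 permutations of y under H0): p = 0.483333.
Step 5: alpha = 0.05. fail to reject H0.

tau_b = 0.4000 (C=7, D=3), p = 0.483333, fail to reject H0.
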